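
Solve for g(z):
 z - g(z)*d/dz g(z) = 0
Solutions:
 g(z) = -sqrt(C1 + z^2)
 g(z) = sqrt(C1 + z^2)


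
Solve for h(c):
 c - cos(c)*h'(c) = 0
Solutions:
 h(c) = C1 + Integral(c/cos(c), c)


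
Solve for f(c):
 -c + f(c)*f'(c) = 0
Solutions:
 f(c) = -sqrt(C1 + c^2)
 f(c) = sqrt(C1 + c^2)


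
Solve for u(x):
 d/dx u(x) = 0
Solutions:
 u(x) = C1


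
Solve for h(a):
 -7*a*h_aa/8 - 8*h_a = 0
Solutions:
 h(a) = C1 + C2/a^(57/7)


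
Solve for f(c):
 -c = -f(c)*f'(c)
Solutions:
 f(c) = -sqrt(C1 + c^2)
 f(c) = sqrt(C1 + c^2)


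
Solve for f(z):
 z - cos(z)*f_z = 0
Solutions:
 f(z) = C1 + Integral(z/cos(z), z)


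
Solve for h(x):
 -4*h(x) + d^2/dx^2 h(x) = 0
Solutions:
 h(x) = C1*exp(-2*x) + C2*exp(2*x)


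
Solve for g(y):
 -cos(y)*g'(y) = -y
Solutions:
 g(y) = C1 + Integral(y/cos(y), y)


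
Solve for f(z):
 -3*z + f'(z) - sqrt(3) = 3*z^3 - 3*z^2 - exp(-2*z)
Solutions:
 f(z) = C1 + 3*z^4/4 - z^3 + 3*z^2/2 + sqrt(3)*z + exp(-2*z)/2


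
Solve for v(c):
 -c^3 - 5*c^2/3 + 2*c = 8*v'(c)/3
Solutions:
 v(c) = C1 - 3*c^4/32 - 5*c^3/24 + 3*c^2/8


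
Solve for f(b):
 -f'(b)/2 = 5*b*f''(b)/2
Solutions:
 f(b) = C1 + C2*b^(4/5)


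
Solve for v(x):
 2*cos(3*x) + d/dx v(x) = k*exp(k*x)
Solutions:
 v(x) = C1 + exp(k*x) - 2*sin(3*x)/3


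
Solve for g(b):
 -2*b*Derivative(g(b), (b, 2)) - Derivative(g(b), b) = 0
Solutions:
 g(b) = C1 + C2*sqrt(b)


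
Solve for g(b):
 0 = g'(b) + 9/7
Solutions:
 g(b) = C1 - 9*b/7


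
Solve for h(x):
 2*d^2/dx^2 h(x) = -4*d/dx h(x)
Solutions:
 h(x) = C1 + C2*exp(-2*x)


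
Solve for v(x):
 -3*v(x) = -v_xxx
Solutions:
 v(x) = C3*exp(3^(1/3)*x) + (C1*sin(3^(5/6)*x/2) + C2*cos(3^(5/6)*x/2))*exp(-3^(1/3)*x/2)


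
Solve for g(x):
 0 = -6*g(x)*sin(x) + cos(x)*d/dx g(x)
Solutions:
 g(x) = C1/cos(x)^6


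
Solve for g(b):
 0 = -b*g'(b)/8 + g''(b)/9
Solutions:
 g(b) = C1 + C2*erfi(3*b/4)


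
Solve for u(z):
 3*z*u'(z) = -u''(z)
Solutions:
 u(z) = C1 + C2*erf(sqrt(6)*z/2)


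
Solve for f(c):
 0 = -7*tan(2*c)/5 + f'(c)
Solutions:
 f(c) = C1 - 7*log(cos(2*c))/10


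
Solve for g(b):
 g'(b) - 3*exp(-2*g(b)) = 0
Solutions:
 g(b) = log(-sqrt(C1 + 6*b))
 g(b) = log(C1 + 6*b)/2


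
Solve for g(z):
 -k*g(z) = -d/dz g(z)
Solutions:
 g(z) = C1*exp(k*z)


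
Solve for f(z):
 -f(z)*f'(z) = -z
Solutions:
 f(z) = -sqrt(C1 + z^2)
 f(z) = sqrt(C1 + z^2)


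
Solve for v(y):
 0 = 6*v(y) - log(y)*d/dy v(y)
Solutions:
 v(y) = C1*exp(6*li(y))


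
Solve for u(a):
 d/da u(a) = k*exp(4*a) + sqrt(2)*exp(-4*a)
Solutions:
 u(a) = C1 + k*exp(4*a)/4 - sqrt(2)*exp(-4*a)/4


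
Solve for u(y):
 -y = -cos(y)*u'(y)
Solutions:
 u(y) = C1 + Integral(y/cos(y), y)


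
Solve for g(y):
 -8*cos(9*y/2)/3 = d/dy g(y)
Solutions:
 g(y) = C1 - 16*sin(9*y/2)/27


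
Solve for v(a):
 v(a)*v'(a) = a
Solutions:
 v(a) = -sqrt(C1 + a^2)
 v(a) = sqrt(C1 + a^2)


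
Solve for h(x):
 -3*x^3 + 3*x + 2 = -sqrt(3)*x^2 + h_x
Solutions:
 h(x) = C1 - 3*x^4/4 + sqrt(3)*x^3/3 + 3*x^2/2 + 2*x


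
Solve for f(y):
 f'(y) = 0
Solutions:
 f(y) = C1


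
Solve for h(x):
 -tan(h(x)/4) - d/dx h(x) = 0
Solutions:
 h(x) = -4*asin(C1*exp(-x/4)) + 4*pi
 h(x) = 4*asin(C1*exp(-x/4))


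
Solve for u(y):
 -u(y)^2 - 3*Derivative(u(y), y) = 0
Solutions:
 u(y) = 3/(C1 + y)


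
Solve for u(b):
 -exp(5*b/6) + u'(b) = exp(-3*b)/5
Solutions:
 u(b) = C1 + 6*exp(5*b/6)/5 - exp(-3*b)/15


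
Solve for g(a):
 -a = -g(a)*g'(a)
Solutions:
 g(a) = -sqrt(C1 + a^2)
 g(a) = sqrt(C1 + a^2)


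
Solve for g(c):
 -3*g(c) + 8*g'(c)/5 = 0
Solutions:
 g(c) = C1*exp(15*c/8)


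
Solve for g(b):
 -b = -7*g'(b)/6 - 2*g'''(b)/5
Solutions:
 g(b) = C1 + C2*sin(sqrt(105)*b/6) + C3*cos(sqrt(105)*b/6) + 3*b^2/7


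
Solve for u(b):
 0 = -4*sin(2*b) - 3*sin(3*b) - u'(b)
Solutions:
 u(b) = C1 + 2*cos(2*b) + cos(3*b)


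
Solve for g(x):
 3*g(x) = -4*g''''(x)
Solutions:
 g(x) = (C1*sin(3^(1/4)*x/2) + C2*cos(3^(1/4)*x/2))*exp(-3^(1/4)*x/2) + (C3*sin(3^(1/4)*x/2) + C4*cos(3^(1/4)*x/2))*exp(3^(1/4)*x/2)


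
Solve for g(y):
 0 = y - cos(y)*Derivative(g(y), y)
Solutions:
 g(y) = C1 + Integral(y/cos(y), y)


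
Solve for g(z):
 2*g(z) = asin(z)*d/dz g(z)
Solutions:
 g(z) = C1*exp(2*Integral(1/asin(z), z))


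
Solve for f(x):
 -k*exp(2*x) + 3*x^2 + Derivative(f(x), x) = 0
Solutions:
 f(x) = C1 + k*exp(2*x)/2 - x^3


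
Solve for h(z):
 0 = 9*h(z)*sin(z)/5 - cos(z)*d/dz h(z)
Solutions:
 h(z) = C1/cos(z)^(9/5)


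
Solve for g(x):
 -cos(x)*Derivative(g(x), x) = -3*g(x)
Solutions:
 g(x) = C1*(sin(x) + 1)^(3/2)/(sin(x) - 1)^(3/2)


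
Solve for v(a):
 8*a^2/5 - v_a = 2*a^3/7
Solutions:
 v(a) = C1 - a^4/14 + 8*a^3/15


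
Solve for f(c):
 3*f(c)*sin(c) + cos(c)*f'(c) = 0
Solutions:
 f(c) = C1*cos(c)^3


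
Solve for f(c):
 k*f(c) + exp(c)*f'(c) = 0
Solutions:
 f(c) = C1*exp(k*exp(-c))


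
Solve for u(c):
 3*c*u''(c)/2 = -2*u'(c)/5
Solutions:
 u(c) = C1 + C2*c^(11/15)


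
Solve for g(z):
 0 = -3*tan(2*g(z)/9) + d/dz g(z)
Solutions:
 g(z) = -9*asin(C1*exp(2*z/3))/2 + 9*pi/2
 g(z) = 9*asin(C1*exp(2*z/3))/2


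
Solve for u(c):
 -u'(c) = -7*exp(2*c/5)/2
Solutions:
 u(c) = C1 + 35*exp(2*c/5)/4


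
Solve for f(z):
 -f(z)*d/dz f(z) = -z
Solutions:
 f(z) = -sqrt(C1 + z^2)
 f(z) = sqrt(C1 + z^2)


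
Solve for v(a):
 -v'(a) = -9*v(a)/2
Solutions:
 v(a) = C1*exp(9*a/2)


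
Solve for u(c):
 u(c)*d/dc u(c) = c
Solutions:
 u(c) = -sqrt(C1 + c^2)
 u(c) = sqrt(C1 + c^2)


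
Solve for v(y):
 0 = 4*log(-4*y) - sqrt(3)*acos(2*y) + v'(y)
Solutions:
 v(y) = C1 - 4*y*log(-y) - 8*y*log(2) + 4*y + sqrt(3)*(y*acos(2*y) - sqrt(1 - 4*y^2)/2)


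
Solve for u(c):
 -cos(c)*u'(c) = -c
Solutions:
 u(c) = C1 + Integral(c/cos(c), c)


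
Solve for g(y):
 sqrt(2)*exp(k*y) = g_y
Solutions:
 g(y) = C1 + sqrt(2)*exp(k*y)/k


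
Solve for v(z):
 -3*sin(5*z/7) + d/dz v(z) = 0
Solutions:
 v(z) = C1 - 21*cos(5*z/7)/5


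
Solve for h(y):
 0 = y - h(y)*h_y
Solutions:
 h(y) = -sqrt(C1 + y^2)
 h(y) = sqrt(C1 + y^2)


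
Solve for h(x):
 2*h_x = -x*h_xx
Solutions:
 h(x) = C1 + C2/x


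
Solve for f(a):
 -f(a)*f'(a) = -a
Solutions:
 f(a) = -sqrt(C1 + a^2)
 f(a) = sqrt(C1 + a^2)


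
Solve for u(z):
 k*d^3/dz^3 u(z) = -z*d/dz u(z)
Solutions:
 u(z) = C1 + Integral(C2*airyai(z*(-1/k)^(1/3)) + C3*airybi(z*(-1/k)^(1/3)), z)


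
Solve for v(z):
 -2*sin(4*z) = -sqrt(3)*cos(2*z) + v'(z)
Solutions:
 v(z) = C1 + sqrt(3)*sin(2*z)/2 + cos(4*z)/2


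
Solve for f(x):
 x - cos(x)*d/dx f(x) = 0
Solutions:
 f(x) = C1 + Integral(x/cos(x), x)


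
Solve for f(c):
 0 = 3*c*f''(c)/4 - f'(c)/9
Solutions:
 f(c) = C1 + C2*c^(31/27)


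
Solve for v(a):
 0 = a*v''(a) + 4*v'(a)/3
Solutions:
 v(a) = C1 + C2/a^(1/3)


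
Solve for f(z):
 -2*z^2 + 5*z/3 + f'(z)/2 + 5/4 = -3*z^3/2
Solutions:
 f(z) = C1 - 3*z^4/4 + 4*z^3/3 - 5*z^2/3 - 5*z/2


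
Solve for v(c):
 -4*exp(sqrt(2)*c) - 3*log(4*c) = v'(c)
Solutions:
 v(c) = C1 - 3*c*log(c) + 3*c*(1 - 2*log(2)) - 2*sqrt(2)*exp(sqrt(2)*c)


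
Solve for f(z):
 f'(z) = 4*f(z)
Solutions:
 f(z) = C1*exp(4*z)


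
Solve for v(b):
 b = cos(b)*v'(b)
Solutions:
 v(b) = C1 + Integral(b/cos(b), b)


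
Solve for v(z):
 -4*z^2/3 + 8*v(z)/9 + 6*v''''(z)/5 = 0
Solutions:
 v(z) = 3*z^2/2 + (C1*sin(15^(1/4)*z/3) + C2*cos(15^(1/4)*z/3))*exp(-15^(1/4)*z/3) + (C3*sin(15^(1/4)*z/3) + C4*cos(15^(1/4)*z/3))*exp(15^(1/4)*z/3)


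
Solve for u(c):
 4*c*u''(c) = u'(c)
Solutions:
 u(c) = C1 + C2*c^(5/4)


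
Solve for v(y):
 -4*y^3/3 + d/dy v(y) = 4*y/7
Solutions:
 v(y) = C1 + y^4/3 + 2*y^2/7


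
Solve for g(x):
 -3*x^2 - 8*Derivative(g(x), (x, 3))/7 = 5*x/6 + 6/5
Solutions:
 g(x) = C1 + C2*x + C3*x^2 - 7*x^5/160 - 35*x^4/1152 - 7*x^3/40


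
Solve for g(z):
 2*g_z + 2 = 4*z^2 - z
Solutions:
 g(z) = C1 + 2*z^3/3 - z^2/4 - z


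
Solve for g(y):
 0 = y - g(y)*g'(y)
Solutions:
 g(y) = -sqrt(C1 + y^2)
 g(y) = sqrt(C1 + y^2)


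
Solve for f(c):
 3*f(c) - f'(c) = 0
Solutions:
 f(c) = C1*exp(3*c)


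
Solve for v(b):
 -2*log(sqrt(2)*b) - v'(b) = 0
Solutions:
 v(b) = C1 - 2*b*log(b) - b*log(2) + 2*b


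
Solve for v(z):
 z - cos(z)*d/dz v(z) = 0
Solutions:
 v(z) = C1 + Integral(z/cos(z), z)


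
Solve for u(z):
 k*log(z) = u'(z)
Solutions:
 u(z) = C1 + k*z*log(z) - k*z


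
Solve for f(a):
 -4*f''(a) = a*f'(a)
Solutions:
 f(a) = C1 + C2*erf(sqrt(2)*a/4)


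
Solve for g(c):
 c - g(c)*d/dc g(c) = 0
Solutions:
 g(c) = -sqrt(C1 + c^2)
 g(c) = sqrt(C1 + c^2)


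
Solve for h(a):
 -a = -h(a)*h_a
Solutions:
 h(a) = -sqrt(C1 + a^2)
 h(a) = sqrt(C1 + a^2)


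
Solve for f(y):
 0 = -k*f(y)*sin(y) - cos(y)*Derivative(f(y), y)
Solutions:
 f(y) = C1*exp(k*log(cos(y)))


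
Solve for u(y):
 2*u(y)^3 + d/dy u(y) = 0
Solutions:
 u(y) = -sqrt(2)*sqrt(-1/(C1 - 2*y))/2
 u(y) = sqrt(2)*sqrt(-1/(C1 - 2*y))/2


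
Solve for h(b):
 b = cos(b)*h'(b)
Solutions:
 h(b) = C1 + Integral(b/cos(b), b)


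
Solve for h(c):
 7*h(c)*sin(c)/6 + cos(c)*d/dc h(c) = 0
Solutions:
 h(c) = C1*cos(c)^(7/6)


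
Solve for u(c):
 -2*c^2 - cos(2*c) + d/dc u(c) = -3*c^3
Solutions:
 u(c) = C1 - 3*c^4/4 + 2*c^3/3 + sin(2*c)/2


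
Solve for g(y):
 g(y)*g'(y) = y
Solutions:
 g(y) = -sqrt(C1 + y^2)
 g(y) = sqrt(C1 + y^2)


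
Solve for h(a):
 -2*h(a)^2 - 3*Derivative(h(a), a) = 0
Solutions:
 h(a) = 3/(C1 + 2*a)


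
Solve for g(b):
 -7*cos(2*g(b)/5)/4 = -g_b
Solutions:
 -7*b/4 - 5*log(sin(2*g(b)/5) - 1)/4 + 5*log(sin(2*g(b)/5) + 1)/4 = C1


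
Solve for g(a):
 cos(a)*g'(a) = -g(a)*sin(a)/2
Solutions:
 g(a) = C1*sqrt(cos(a))


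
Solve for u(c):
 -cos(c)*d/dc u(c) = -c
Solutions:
 u(c) = C1 + Integral(c/cos(c), c)


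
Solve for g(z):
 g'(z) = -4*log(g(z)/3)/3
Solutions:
 -3*Integral(1/(-log(_y) + log(3)), (_y, g(z)))/4 = C1 - z


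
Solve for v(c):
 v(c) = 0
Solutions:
 v(c) = 0


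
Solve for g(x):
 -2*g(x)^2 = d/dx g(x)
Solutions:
 g(x) = 1/(C1 + 2*x)


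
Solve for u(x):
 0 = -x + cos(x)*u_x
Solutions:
 u(x) = C1 + Integral(x/cos(x), x)


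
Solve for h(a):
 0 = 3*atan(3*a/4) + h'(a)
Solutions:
 h(a) = C1 - 3*a*atan(3*a/4) + 2*log(9*a^2 + 16)


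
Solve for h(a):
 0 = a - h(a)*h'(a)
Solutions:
 h(a) = -sqrt(C1 + a^2)
 h(a) = sqrt(C1 + a^2)


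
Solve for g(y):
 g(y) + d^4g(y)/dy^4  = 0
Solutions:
 g(y) = (C1*sin(sqrt(2)*y/2) + C2*cos(sqrt(2)*y/2))*exp(-sqrt(2)*y/2) + (C3*sin(sqrt(2)*y/2) + C4*cos(sqrt(2)*y/2))*exp(sqrt(2)*y/2)


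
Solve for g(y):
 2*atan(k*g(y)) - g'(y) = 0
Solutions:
 Integral(1/atan(_y*k), (_y, g(y))) = C1 + 2*y


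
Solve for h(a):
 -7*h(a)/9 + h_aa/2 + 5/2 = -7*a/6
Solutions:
 h(a) = C1*exp(-sqrt(14)*a/3) + C2*exp(sqrt(14)*a/3) + 3*a/2 + 45/14


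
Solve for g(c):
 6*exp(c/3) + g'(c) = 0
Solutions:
 g(c) = C1 - 18*exp(c/3)


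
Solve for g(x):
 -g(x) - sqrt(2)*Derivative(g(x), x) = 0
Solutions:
 g(x) = C1*exp(-sqrt(2)*x/2)


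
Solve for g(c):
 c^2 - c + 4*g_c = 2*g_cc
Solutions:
 g(c) = C1 + C2*exp(2*c) - c^3/12


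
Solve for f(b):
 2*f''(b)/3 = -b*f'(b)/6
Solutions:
 f(b) = C1 + C2*erf(sqrt(2)*b/4)


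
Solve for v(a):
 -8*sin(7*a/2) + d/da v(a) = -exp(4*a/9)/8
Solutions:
 v(a) = C1 - 9*exp(4*a/9)/32 - 16*cos(7*a/2)/7


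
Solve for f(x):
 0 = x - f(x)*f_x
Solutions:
 f(x) = -sqrt(C1 + x^2)
 f(x) = sqrt(C1 + x^2)


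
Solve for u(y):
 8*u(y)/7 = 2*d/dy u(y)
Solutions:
 u(y) = C1*exp(4*y/7)


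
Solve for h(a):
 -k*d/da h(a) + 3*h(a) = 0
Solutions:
 h(a) = C1*exp(3*a/k)


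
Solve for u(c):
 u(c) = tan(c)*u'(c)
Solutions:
 u(c) = C1*sin(c)


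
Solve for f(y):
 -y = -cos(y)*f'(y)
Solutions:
 f(y) = C1 + Integral(y/cos(y), y)


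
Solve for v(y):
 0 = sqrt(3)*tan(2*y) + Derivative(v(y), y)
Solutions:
 v(y) = C1 + sqrt(3)*log(cos(2*y))/2


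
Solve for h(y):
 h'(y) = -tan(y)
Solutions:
 h(y) = C1 + log(cos(y))


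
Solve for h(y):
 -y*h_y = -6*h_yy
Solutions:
 h(y) = C1 + C2*erfi(sqrt(3)*y/6)


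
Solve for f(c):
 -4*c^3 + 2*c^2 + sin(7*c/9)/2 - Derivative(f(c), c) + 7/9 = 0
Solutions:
 f(c) = C1 - c^4 + 2*c^3/3 + 7*c/9 - 9*cos(7*c/9)/14


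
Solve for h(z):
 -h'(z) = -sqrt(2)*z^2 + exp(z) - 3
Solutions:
 h(z) = C1 + sqrt(2)*z^3/3 + 3*z - exp(z)


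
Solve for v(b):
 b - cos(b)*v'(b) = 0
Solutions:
 v(b) = C1 + Integral(b/cos(b), b)


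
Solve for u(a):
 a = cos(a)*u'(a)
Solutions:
 u(a) = C1 + Integral(a/cos(a), a)


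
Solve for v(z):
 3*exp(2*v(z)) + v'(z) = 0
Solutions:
 v(z) = log(-sqrt(-1/(C1 - 3*z))) - log(2)/2
 v(z) = log(-1/(C1 - 3*z))/2 - log(2)/2


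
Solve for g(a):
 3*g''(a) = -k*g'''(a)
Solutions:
 g(a) = C1 + C2*a + C3*exp(-3*a/k)


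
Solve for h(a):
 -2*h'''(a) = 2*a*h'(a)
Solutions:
 h(a) = C1 + Integral(C2*airyai(-a) + C3*airybi(-a), a)


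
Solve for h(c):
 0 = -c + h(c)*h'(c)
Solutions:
 h(c) = -sqrt(C1 + c^2)
 h(c) = sqrt(C1 + c^2)


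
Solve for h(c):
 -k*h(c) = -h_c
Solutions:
 h(c) = C1*exp(c*k)


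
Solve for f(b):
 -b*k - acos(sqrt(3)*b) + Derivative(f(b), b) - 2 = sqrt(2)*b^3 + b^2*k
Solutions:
 f(b) = C1 + sqrt(2)*b^4/4 + b^3*k/3 + b^2*k/2 + b*acos(sqrt(3)*b) + 2*b - sqrt(3)*sqrt(1 - 3*b^2)/3


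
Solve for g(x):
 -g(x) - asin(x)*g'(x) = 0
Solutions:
 g(x) = C1*exp(-Integral(1/asin(x), x))


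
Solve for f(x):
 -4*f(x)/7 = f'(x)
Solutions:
 f(x) = C1*exp(-4*x/7)


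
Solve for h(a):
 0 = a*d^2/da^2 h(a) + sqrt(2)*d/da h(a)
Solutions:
 h(a) = C1 + C2*a^(1 - sqrt(2))


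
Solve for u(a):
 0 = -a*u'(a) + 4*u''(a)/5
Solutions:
 u(a) = C1 + C2*erfi(sqrt(10)*a/4)


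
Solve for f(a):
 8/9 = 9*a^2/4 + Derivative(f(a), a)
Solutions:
 f(a) = C1 - 3*a^3/4 + 8*a/9


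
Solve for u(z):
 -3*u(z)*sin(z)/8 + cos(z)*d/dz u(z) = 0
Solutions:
 u(z) = C1/cos(z)^(3/8)


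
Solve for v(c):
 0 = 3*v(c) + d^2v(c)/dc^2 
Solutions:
 v(c) = C1*sin(sqrt(3)*c) + C2*cos(sqrt(3)*c)


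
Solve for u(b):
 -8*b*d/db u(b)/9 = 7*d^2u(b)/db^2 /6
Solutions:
 u(b) = C1 + C2*erf(2*sqrt(42)*b/21)


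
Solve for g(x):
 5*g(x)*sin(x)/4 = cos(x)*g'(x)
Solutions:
 g(x) = C1/cos(x)^(5/4)


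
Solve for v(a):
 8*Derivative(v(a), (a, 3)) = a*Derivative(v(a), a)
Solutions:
 v(a) = C1 + Integral(C2*airyai(a/2) + C3*airybi(a/2), a)


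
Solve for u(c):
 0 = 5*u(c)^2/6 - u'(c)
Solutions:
 u(c) = -6/(C1 + 5*c)


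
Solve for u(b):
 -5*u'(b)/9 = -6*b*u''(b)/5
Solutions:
 u(b) = C1 + C2*b^(79/54)


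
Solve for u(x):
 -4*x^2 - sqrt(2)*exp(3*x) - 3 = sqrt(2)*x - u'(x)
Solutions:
 u(x) = C1 + 4*x^3/3 + sqrt(2)*x^2/2 + 3*x + sqrt(2)*exp(3*x)/3


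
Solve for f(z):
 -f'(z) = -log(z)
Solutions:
 f(z) = C1 + z*log(z) - z


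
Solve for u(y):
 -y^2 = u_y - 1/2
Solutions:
 u(y) = C1 - y^3/3 + y/2


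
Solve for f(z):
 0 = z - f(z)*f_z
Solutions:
 f(z) = -sqrt(C1 + z^2)
 f(z) = sqrt(C1 + z^2)


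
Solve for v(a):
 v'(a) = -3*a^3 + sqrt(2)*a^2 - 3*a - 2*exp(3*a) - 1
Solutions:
 v(a) = C1 - 3*a^4/4 + sqrt(2)*a^3/3 - 3*a^2/2 - a - 2*exp(3*a)/3


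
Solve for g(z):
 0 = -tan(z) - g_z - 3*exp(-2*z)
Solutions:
 g(z) = C1 - log(tan(z)^2 + 1)/2 + 3*exp(-2*z)/2


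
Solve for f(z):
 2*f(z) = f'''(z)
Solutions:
 f(z) = C3*exp(2^(1/3)*z) + (C1*sin(2^(1/3)*sqrt(3)*z/2) + C2*cos(2^(1/3)*sqrt(3)*z/2))*exp(-2^(1/3)*z/2)


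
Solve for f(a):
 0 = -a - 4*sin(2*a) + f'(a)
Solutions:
 f(a) = C1 + a^2/2 - 2*cos(2*a)


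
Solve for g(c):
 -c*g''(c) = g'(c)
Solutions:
 g(c) = C1 + C2*log(c)


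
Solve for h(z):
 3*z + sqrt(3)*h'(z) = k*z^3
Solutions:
 h(z) = C1 + sqrt(3)*k*z^4/12 - sqrt(3)*z^2/2


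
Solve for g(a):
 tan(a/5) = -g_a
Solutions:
 g(a) = C1 + 5*log(cos(a/5))


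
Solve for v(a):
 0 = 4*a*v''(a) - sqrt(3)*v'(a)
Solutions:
 v(a) = C1 + C2*a^(sqrt(3)/4 + 1)


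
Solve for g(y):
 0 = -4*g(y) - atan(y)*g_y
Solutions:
 g(y) = C1*exp(-4*Integral(1/atan(y), y))


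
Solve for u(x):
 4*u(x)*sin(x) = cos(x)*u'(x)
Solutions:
 u(x) = C1/cos(x)^4


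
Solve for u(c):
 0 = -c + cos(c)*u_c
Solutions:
 u(c) = C1 + Integral(c/cos(c), c)


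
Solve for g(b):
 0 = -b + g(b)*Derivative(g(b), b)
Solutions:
 g(b) = -sqrt(C1 + b^2)
 g(b) = sqrt(C1 + b^2)


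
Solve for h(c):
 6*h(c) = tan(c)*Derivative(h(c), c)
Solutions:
 h(c) = C1*sin(c)^6


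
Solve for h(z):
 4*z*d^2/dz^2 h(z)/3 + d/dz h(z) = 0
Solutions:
 h(z) = C1 + C2*z^(1/4)


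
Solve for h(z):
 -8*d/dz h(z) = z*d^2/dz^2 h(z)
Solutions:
 h(z) = C1 + C2/z^7


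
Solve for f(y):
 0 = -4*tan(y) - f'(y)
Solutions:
 f(y) = C1 + 4*log(cos(y))


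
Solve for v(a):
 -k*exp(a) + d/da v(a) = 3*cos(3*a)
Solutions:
 v(a) = C1 + k*exp(a) + sin(3*a)


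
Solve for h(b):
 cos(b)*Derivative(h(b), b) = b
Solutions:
 h(b) = C1 + Integral(b/cos(b), b)


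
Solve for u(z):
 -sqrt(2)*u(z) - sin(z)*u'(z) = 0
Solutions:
 u(z) = C1*(cos(z) + 1)^(sqrt(2)/2)/(cos(z) - 1)^(sqrt(2)/2)


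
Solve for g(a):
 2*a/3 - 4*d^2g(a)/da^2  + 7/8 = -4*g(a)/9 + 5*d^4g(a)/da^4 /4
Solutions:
 g(a) = C1*exp(-2*sqrt(15)*a*sqrt(-6 + sqrt(41))/15) + C2*exp(2*sqrt(15)*a*sqrt(-6 + sqrt(41))/15) + C3*sin(2*sqrt(15)*a*sqrt(6 + sqrt(41))/15) + C4*cos(2*sqrt(15)*a*sqrt(6 + sqrt(41))/15) - 3*a/2 - 63/32


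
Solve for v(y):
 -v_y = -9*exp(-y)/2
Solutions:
 v(y) = C1 - 9*exp(-y)/2


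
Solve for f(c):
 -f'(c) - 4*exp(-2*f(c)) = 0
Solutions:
 f(c) = log(-sqrt(C1 - 8*c))
 f(c) = log(C1 - 8*c)/2


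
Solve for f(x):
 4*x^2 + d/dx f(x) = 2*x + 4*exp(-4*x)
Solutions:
 f(x) = C1 - 4*x^3/3 + x^2 - exp(-4*x)


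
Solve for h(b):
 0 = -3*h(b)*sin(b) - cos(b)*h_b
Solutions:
 h(b) = C1*cos(b)^3


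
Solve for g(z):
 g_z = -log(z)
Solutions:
 g(z) = C1 - z*log(z) + z


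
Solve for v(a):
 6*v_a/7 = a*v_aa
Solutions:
 v(a) = C1 + C2*a^(13/7)


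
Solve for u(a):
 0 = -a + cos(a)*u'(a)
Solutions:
 u(a) = C1 + Integral(a/cos(a), a)


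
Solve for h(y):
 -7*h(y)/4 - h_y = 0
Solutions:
 h(y) = C1*exp(-7*y/4)


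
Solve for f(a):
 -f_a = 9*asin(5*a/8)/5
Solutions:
 f(a) = C1 - 9*a*asin(5*a/8)/5 - 9*sqrt(64 - 25*a^2)/25


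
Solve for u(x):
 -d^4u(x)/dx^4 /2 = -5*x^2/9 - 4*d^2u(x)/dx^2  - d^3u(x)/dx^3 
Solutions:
 u(x) = C1 + C2*x + C3*exp(-2*x) + C4*exp(4*x) - 5*x^4/432 + 5*x^3/432 - 5*x^2/192


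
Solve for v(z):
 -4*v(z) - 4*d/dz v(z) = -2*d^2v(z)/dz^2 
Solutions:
 v(z) = C1*exp(z*(1 - sqrt(3))) + C2*exp(z*(1 + sqrt(3)))


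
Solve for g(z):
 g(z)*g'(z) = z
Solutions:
 g(z) = -sqrt(C1 + z^2)
 g(z) = sqrt(C1 + z^2)


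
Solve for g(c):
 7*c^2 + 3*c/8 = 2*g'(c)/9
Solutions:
 g(c) = C1 + 21*c^3/2 + 27*c^2/32


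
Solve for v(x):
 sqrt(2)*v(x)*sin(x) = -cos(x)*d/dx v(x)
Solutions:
 v(x) = C1*cos(x)^(sqrt(2))


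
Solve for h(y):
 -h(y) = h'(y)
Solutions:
 h(y) = C1*exp(-y)


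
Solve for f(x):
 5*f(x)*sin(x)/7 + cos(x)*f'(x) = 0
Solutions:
 f(x) = C1*cos(x)^(5/7)


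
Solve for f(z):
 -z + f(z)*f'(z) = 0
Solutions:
 f(z) = -sqrt(C1 + z^2)
 f(z) = sqrt(C1 + z^2)


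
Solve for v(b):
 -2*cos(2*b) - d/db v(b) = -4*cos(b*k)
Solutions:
 v(b) = C1 - sin(2*b) + 4*sin(b*k)/k


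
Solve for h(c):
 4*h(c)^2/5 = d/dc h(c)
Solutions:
 h(c) = -5/(C1 + 4*c)


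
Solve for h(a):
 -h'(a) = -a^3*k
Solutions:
 h(a) = C1 + a^4*k/4


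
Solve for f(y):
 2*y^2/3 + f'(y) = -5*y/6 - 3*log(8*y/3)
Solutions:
 f(y) = C1 - 2*y^3/9 - 5*y^2/12 - 3*y*log(y) - 9*y*log(2) + 3*y + 3*y*log(3)


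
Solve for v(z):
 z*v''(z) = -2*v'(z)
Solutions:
 v(z) = C1 + C2/z


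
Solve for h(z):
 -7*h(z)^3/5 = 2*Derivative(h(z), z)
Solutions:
 h(z) = -sqrt(5)*sqrt(-1/(C1 - 7*z))
 h(z) = sqrt(5)*sqrt(-1/(C1 - 7*z))


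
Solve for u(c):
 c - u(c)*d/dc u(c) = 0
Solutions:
 u(c) = -sqrt(C1 + c^2)
 u(c) = sqrt(C1 + c^2)


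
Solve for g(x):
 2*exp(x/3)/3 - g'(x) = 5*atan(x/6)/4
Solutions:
 g(x) = C1 - 5*x*atan(x/6)/4 + 2*exp(x/3) + 15*log(x^2 + 36)/4


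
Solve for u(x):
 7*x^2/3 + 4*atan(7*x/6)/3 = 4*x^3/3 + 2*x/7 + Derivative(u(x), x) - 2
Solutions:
 u(x) = C1 - x^4/3 + 7*x^3/9 - x^2/7 + 4*x*atan(7*x/6)/3 + 2*x - 4*log(49*x^2 + 36)/7


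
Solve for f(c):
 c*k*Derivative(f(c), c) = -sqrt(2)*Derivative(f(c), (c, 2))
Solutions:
 f(c) = Piecewise((-2^(3/4)*sqrt(pi)*C1*erf(2^(1/4)*c*sqrt(k)/2)/(2*sqrt(k)) - C2, (k > 0) | (k < 0)), (-C1*c - C2, True))


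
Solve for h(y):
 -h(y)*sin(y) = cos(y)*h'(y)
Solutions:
 h(y) = C1*cos(y)


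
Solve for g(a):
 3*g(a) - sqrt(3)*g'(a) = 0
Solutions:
 g(a) = C1*exp(sqrt(3)*a)


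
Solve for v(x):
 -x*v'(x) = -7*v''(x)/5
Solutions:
 v(x) = C1 + C2*erfi(sqrt(70)*x/14)


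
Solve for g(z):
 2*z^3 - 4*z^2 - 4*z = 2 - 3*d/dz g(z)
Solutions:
 g(z) = C1 - z^4/6 + 4*z^3/9 + 2*z^2/3 + 2*z/3


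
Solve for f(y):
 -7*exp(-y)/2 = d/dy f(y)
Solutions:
 f(y) = C1 + 7*exp(-y)/2


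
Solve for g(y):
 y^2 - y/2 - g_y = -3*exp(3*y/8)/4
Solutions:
 g(y) = C1 + y^3/3 - y^2/4 + 2*exp(3*y/8)


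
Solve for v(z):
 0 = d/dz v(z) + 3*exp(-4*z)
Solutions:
 v(z) = C1 + 3*exp(-4*z)/4


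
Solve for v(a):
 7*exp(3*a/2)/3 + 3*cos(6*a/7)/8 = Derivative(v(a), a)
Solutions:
 v(a) = C1 + 14*exp(3*a/2)/9 + 7*sin(6*a/7)/16


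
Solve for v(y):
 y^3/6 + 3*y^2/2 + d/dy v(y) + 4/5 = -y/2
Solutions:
 v(y) = C1 - y^4/24 - y^3/2 - y^2/4 - 4*y/5


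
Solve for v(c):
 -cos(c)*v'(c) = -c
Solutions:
 v(c) = C1 + Integral(c/cos(c), c)


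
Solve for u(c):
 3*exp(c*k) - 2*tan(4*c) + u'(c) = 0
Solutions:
 u(c) = C1 - 3*Piecewise((exp(c*k)/k, Ne(k, 0)), (c, True)) - log(cos(4*c))/2


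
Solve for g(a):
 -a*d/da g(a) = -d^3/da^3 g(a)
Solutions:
 g(a) = C1 + Integral(C2*airyai(a) + C3*airybi(a), a)


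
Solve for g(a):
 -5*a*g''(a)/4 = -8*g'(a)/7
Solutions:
 g(a) = C1 + C2*a^(67/35)


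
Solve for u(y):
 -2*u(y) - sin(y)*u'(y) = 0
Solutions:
 u(y) = C1*(cos(y) + 1)/(cos(y) - 1)


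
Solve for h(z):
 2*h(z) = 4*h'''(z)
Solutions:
 h(z) = C3*exp(2^(2/3)*z/2) + (C1*sin(2^(2/3)*sqrt(3)*z/4) + C2*cos(2^(2/3)*sqrt(3)*z/4))*exp(-2^(2/3)*z/4)


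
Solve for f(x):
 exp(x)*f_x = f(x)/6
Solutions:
 f(x) = C1*exp(-exp(-x)/6)


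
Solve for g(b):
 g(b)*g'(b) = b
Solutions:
 g(b) = -sqrt(C1 + b^2)
 g(b) = sqrt(C1 + b^2)


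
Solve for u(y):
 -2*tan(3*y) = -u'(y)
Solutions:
 u(y) = C1 - 2*log(cos(3*y))/3


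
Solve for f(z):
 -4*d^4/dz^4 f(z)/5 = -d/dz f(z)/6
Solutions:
 f(z) = C1 + C4*exp(3^(2/3)*5^(1/3)*z/6) + (C2*sin(3^(1/6)*5^(1/3)*z/4) + C3*cos(3^(1/6)*5^(1/3)*z/4))*exp(-3^(2/3)*5^(1/3)*z/12)


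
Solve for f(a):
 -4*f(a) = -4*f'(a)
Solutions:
 f(a) = C1*exp(a)


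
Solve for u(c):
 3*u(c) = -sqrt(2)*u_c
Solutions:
 u(c) = C1*exp(-3*sqrt(2)*c/2)


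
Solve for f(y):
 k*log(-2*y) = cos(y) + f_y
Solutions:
 f(y) = C1 + k*y*(log(-y) - 1) + k*y*log(2) - sin(y)


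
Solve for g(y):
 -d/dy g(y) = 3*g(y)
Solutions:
 g(y) = C1*exp(-3*y)


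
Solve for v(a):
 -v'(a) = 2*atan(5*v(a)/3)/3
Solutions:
 Integral(1/atan(5*_y/3), (_y, v(a))) = C1 - 2*a/3


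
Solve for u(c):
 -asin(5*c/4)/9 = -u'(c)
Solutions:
 u(c) = C1 + c*asin(5*c/4)/9 + sqrt(16 - 25*c^2)/45


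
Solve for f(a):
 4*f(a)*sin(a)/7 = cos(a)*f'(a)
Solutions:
 f(a) = C1/cos(a)^(4/7)


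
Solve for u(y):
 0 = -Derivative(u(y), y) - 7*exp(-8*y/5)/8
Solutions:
 u(y) = C1 + 35*exp(-8*y/5)/64


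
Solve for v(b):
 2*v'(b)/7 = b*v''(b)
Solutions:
 v(b) = C1 + C2*b^(9/7)


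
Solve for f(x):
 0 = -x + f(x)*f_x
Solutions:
 f(x) = -sqrt(C1 + x^2)
 f(x) = sqrt(C1 + x^2)


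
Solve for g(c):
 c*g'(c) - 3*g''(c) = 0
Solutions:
 g(c) = C1 + C2*erfi(sqrt(6)*c/6)


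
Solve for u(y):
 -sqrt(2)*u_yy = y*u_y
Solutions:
 u(y) = C1 + C2*erf(2^(1/4)*y/2)


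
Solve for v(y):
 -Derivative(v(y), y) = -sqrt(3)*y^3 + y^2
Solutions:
 v(y) = C1 + sqrt(3)*y^4/4 - y^3/3


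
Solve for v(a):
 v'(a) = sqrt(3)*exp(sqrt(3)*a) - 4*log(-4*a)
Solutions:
 v(a) = C1 - 4*a*log(-a) + 4*a*(1 - 2*log(2)) + exp(sqrt(3)*a)


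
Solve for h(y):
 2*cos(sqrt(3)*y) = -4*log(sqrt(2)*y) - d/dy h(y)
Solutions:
 h(y) = C1 - 4*y*log(y) - 2*y*log(2) + 4*y - 2*sqrt(3)*sin(sqrt(3)*y)/3


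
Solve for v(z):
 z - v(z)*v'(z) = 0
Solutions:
 v(z) = -sqrt(C1 + z^2)
 v(z) = sqrt(C1 + z^2)


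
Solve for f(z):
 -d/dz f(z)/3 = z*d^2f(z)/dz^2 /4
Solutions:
 f(z) = C1 + C2/z^(1/3)


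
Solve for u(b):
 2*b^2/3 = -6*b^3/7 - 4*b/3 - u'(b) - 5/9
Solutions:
 u(b) = C1 - 3*b^4/14 - 2*b^3/9 - 2*b^2/3 - 5*b/9


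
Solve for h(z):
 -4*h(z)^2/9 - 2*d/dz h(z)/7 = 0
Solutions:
 h(z) = 9/(C1 + 14*z)


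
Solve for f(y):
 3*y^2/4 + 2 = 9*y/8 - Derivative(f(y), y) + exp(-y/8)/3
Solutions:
 f(y) = C1 - y^3/4 + 9*y^2/16 - 2*y - 8*exp(-y/8)/3


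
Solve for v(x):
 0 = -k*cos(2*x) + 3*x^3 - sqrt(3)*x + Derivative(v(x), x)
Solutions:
 v(x) = C1 + k*sin(2*x)/2 - 3*x^4/4 + sqrt(3)*x^2/2


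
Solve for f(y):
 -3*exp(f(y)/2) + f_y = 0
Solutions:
 f(y) = 2*log(-1/(C1 + 3*y)) + 2*log(2)


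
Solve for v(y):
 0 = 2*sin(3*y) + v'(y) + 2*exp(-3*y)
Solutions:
 v(y) = C1 + 2*cos(3*y)/3 + 2*exp(-3*y)/3


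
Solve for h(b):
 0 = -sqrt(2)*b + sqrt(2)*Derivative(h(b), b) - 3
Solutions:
 h(b) = C1 + b^2/2 + 3*sqrt(2)*b/2


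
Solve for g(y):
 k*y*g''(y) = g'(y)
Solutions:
 g(y) = C1 + y^(((re(k) + 1)*re(k) + im(k)^2)/(re(k)^2 + im(k)^2))*(C2*sin(log(y)*Abs(im(k))/(re(k)^2 + im(k)^2)) + C3*cos(log(y)*im(k)/(re(k)^2 + im(k)^2)))


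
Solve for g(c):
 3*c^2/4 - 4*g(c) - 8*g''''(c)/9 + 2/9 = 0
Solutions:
 g(c) = 3*c^2/16 + (C1*sin(2^(1/4)*sqrt(3)*c/2) + C2*cos(2^(1/4)*sqrt(3)*c/2))*exp(-2^(1/4)*sqrt(3)*c/2) + (C3*sin(2^(1/4)*sqrt(3)*c/2) + C4*cos(2^(1/4)*sqrt(3)*c/2))*exp(2^(1/4)*sqrt(3)*c/2) + 1/18


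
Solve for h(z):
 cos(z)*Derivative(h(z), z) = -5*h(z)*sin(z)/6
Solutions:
 h(z) = C1*cos(z)^(5/6)


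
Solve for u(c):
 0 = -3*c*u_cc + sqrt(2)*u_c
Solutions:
 u(c) = C1 + C2*c^(sqrt(2)/3 + 1)


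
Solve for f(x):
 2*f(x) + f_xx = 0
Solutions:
 f(x) = C1*sin(sqrt(2)*x) + C2*cos(sqrt(2)*x)


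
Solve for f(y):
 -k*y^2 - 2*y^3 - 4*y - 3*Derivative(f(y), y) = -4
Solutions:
 f(y) = C1 - k*y^3/9 - y^4/6 - 2*y^2/3 + 4*y/3


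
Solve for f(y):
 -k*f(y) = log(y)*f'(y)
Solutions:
 f(y) = C1*exp(-k*li(y))


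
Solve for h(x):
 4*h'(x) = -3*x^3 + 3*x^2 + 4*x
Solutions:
 h(x) = C1 - 3*x^4/16 + x^3/4 + x^2/2


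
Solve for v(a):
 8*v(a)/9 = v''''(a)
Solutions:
 v(a) = C1*exp(-2^(3/4)*sqrt(3)*a/3) + C2*exp(2^(3/4)*sqrt(3)*a/3) + C3*sin(2^(3/4)*sqrt(3)*a/3) + C4*cos(2^(3/4)*sqrt(3)*a/3)


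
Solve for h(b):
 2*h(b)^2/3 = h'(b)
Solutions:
 h(b) = -3/(C1 + 2*b)


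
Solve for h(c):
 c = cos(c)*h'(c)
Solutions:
 h(c) = C1 + Integral(c/cos(c), c)


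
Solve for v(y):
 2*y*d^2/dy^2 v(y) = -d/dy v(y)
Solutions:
 v(y) = C1 + C2*sqrt(y)


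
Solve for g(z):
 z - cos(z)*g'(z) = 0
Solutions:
 g(z) = C1 + Integral(z/cos(z), z)


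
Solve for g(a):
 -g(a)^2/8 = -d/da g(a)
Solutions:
 g(a) = -8/(C1 + a)


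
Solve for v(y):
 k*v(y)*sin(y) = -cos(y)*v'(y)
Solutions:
 v(y) = C1*exp(k*log(cos(y)))


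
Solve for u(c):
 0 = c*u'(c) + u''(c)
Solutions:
 u(c) = C1 + C2*erf(sqrt(2)*c/2)


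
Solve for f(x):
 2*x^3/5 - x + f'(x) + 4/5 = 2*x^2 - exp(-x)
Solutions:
 f(x) = C1 - x^4/10 + 2*x^3/3 + x^2/2 - 4*x/5 + exp(-x)


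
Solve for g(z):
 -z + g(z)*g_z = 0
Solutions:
 g(z) = -sqrt(C1 + z^2)
 g(z) = sqrt(C1 + z^2)


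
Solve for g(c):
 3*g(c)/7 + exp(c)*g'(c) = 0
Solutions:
 g(c) = C1*exp(3*exp(-c)/7)


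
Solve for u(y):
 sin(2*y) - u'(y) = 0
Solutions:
 u(y) = C1 - cos(2*y)/2


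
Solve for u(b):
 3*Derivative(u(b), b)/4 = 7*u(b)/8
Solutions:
 u(b) = C1*exp(7*b/6)


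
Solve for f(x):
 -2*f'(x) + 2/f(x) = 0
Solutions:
 f(x) = -sqrt(C1 + 2*x)
 f(x) = sqrt(C1 + 2*x)


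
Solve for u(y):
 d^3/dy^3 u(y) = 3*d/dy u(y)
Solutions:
 u(y) = C1 + C2*exp(-sqrt(3)*y) + C3*exp(sqrt(3)*y)


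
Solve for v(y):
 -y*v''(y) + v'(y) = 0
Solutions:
 v(y) = C1 + C2*y^2


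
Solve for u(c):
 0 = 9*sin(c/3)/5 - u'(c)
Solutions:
 u(c) = C1 - 27*cos(c/3)/5


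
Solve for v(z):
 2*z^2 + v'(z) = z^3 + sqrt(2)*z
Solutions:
 v(z) = C1 + z^4/4 - 2*z^3/3 + sqrt(2)*z^2/2


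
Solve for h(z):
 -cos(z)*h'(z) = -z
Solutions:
 h(z) = C1 + Integral(z/cos(z), z)


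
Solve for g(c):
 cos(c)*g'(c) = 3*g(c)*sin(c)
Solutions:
 g(c) = C1/cos(c)^3


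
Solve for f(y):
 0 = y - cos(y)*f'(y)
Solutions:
 f(y) = C1 + Integral(y/cos(y), y)


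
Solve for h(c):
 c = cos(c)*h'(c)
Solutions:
 h(c) = C1 + Integral(c/cos(c), c)


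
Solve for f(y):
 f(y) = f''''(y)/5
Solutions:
 f(y) = C1*exp(-5^(1/4)*y) + C2*exp(5^(1/4)*y) + C3*sin(5^(1/4)*y) + C4*cos(5^(1/4)*y)


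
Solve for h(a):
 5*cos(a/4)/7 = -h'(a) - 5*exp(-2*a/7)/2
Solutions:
 h(a) = C1 - 20*sin(a/4)/7 + 35*exp(-2*a/7)/4


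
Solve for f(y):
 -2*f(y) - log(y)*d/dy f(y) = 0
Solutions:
 f(y) = C1*exp(-2*li(y))


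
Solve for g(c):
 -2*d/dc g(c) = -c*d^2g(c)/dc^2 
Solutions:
 g(c) = C1 + C2*c^3


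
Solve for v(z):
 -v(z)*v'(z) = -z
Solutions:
 v(z) = -sqrt(C1 + z^2)
 v(z) = sqrt(C1 + z^2)


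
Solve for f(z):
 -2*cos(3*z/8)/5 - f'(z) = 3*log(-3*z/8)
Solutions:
 f(z) = C1 - 3*z*log(-z) - 3*z*log(3) + 3*z + 9*z*log(2) - 16*sin(3*z/8)/15


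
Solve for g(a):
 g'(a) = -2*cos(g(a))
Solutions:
 g(a) = pi - asin((C1 + exp(4*a))/(C1 - exp(4*a)))
 g(a) = asin((C1 + exp(4*a))/(C1 - exp(4*a)))


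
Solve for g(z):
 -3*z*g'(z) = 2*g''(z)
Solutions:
 g(z) = C1 + C2*erf(sqrt(3)*z/2)


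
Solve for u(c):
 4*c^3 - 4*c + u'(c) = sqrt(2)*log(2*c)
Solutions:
 u(c) = C1 - c^4 + 2*c^2 + sqrt(2)*c*log(c) - sqrt(2)*c + sqrt(2)*c*log(2)


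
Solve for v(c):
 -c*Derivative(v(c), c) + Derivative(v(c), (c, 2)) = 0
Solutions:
 v(c) = C1 + C2*erfi(sqrt(2)*c/2)


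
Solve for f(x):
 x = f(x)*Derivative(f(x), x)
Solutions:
 f(x) = -sqrt(C1 + x^2)
 f(x) = sqrt(C1 + x^2)


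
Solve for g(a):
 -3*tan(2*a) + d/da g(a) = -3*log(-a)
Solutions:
 g(a) = C1 - 3*a*log(-a) + 3*a - 3*log(cos(2*a))/2


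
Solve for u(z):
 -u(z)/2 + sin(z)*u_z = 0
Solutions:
 u(z) = C1*(cos(z) - 1)^(1/4)/(cos(z) + 1)^(1/4)


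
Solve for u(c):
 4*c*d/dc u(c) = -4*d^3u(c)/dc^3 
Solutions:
 u(c) = C1 + Integral(C2*airyai(-c) + C3*airybi(-c), c)


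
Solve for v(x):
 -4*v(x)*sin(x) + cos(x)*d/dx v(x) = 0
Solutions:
 v(x) = C1/cos(x)^4


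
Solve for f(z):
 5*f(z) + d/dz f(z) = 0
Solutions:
 f(z) = C1*exp(-5*z)


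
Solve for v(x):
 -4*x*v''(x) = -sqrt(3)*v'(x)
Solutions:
 v(x) = C1 + C2*x^(sqrt(3)/4 + 1)


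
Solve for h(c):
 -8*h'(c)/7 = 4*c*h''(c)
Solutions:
 h(c) = C1 + C2*c^(5/7)


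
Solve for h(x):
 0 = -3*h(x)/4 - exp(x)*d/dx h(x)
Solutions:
 h(x) = C1*exp(3*exp(-x)/4)


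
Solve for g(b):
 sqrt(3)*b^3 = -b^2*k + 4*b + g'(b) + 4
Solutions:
 g(b) = C1 + sqrt(3)*b^4/4 + b^3*k/3 - 2*b^2 - 4*b


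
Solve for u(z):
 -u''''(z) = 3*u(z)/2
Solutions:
 u(z) = (C1*sin(6^(1/4)*z/2) + C2*cos(6^(1/4)*z/2))*exp(-6^(1/4)*z/2) + (C3*sin(6^(1/4)*z/2) + C4*cos(6^(1/4)*z/2))*exp(6^(1/4)*z/2)


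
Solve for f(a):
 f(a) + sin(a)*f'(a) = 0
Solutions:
 f(a) = C1*sqrt(cos(a) + 1)/sqrt(cos(a) - 1)


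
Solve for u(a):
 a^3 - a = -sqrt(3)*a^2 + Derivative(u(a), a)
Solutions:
 u(a) = C1 + a^4/4 + sqrt(3)*a^3/3 - a^2/2


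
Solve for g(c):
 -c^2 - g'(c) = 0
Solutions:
 g(c) = C1 - c^3/3


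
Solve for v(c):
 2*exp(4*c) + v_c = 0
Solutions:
 v(c) = C1 - exp(4*c)/2


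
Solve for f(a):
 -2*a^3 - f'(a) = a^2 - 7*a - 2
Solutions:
 f(a) = C1 - a^4/2 - a^3/3 + 7*a^2/2 + 2*a


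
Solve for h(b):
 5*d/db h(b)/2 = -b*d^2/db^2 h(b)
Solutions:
 h(b) = C1 + C2/b^(3/2)


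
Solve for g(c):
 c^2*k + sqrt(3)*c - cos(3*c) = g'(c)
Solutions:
 g(c) = C1 + c^3*k/3 + sqrt(3)*c^2/2 - sin(3*c)/3


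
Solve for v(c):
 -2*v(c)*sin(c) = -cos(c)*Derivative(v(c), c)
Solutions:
 v(c) = C1/cos(c)^2


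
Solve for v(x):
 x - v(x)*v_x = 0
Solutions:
 v(x) = -sqrt(C1 + x^2)
 v(x) = sqrt(C1 + x^2)


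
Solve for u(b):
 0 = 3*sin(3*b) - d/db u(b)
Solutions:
 u(b) = C1 - cos(3*b)


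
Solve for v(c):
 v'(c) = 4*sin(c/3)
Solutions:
 v(c) = C1 - 12*cos(c/3)


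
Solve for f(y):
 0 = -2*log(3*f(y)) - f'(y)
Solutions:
 Integral(1/(log(_y) + log(3)), (_y, f(y)))/2 = C1 - y


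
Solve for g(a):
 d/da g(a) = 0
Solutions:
 g(a) = C1


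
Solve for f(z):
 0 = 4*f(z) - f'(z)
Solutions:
 f(z) = C1*exp(4*z)


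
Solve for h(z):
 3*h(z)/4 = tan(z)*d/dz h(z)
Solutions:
 h(z) = C1*sin(z)^(3/4)


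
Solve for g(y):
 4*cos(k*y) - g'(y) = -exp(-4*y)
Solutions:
 g(y) = C1 - exp(-4*y)/4 + 4*sin(k*y)/k


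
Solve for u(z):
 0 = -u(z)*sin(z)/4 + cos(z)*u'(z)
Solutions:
 u(z) = C1/cos(z)^(1/4)


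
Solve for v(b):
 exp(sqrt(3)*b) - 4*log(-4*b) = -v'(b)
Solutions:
 v(b) = C1 + 4*b*log(-b) + 4*b*(-1 + 2*log(2)) - sqrt(3)*exp(sqrt(3)*b)/3


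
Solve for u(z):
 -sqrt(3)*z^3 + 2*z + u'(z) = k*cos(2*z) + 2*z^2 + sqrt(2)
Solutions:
 u(z) = C1 + k*sin(2*z)/2 + sqrt(3)*z^4/4 + 2*z^3/3 - z^2 + sqrt(2)*z


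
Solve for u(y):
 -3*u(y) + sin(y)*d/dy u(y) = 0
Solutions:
 u(y) = C1*(cos(y) - 1)^(3/2)/(cos(y) + 1)^(3/2)


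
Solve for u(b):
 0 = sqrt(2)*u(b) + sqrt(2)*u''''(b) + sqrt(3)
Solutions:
 u(b) = (C1*sin(sqrt(2)*b/2) + C2*cos(sqrt(2)*b/2))*exp(-sqrt(2)*b/2) + (C3*sin(sqrt(2)*b/2) + C4*cos(sqrt(2)*b/2))*exp(sqrt(2)*b/2) - sqrt(6)/2


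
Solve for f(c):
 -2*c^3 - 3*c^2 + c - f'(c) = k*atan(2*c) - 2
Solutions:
 f(c) = C1 - c^4/2 - c^3 + c^2/2 + 2*c - k*(c*atan(2*c) - log(4*c^2 + 1)/4)


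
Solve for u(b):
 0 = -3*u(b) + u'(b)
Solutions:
 u(b) = C1*exp(3*b)


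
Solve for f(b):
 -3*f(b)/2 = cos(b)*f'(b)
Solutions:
 f(b) = C1*(sin(b) - 1)^(3/4)/(sin(b) + 1)^(3/4)


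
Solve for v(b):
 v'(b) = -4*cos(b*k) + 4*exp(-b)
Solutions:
 v(b) = C1 - 4*exp(-b) - 4*sin(b*k)/k


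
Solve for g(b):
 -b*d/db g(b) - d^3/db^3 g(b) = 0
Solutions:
 g(b) = C1 + Integral(C2*airyai(-b) + C3*airybi(-b), b)


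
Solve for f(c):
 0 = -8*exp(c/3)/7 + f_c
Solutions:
 f(c) = C1 + 24*exp(c/3)/7


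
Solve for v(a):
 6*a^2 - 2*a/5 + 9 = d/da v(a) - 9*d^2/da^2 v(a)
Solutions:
 v(a) = C1 + C2*exp(a/9) + 2*a^3 + 269*a^2/5 + 4887*a/5


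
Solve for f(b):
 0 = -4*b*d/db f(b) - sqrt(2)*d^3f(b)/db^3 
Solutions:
 f(b) = C1 + Integral(C2*airyai(-sqrt(2)*b) + C3*airybi(-sqrt(2)*b), b)


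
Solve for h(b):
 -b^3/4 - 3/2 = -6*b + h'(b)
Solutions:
 h(b) = C1 - b^4/16 + 3*b^2 - 3*b/2


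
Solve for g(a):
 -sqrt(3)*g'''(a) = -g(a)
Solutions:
 g(a) = C3*exp(3^(5/6)*a/3) + (C1*sin(3^(1/3)*a/2) + C2*cos(3^(1/3)*a/2))*exp(-3^(5/6)*a/6)


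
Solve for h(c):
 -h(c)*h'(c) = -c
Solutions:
 h(c) = -sqrt(C1 + c^2)
 h(c) = sqrt(C1 + c^2)


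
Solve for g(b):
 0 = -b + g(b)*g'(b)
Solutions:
 g(b) = -sqrt(C1 + b^2)
 g(b) = sqrt(C1 + b^2)


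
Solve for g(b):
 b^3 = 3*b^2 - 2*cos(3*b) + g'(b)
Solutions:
 g(b) = C1 + b^4/4 - b^3 + 2*sin(3*b)/3


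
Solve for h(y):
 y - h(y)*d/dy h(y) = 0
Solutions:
 h(y) = -sqrt(C1 + y^2)
 h(y) = sqrt(C1 + y^2)


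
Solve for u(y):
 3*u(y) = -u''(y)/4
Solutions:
 u(y) = C1*sin(2*sqrt(3)*y) + C2*cos(2*sqrt(3)*y)


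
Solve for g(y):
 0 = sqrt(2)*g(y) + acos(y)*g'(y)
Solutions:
 g(y) = C1*exp(-sqrt(2)*Integral(1/acos(y), y))


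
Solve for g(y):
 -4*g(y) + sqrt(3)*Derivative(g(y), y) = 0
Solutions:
 g(y) = C1*exp(4*sqrt(3)*y/3)


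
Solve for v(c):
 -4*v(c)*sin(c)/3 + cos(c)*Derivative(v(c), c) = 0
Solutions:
 v(c) = C1/cos(c)^(4/3)


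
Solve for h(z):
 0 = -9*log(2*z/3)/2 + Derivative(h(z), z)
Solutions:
 h(z) = C1 + 9*z*log(z)/2 - 9*z*log(3)/2 - 9*z/2 + 9*z*log(2)/2


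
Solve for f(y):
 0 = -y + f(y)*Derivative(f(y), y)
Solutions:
 f(y) = -sqrt(C1 + y^2)
 f(y) = sqrt(C1 + y^2)


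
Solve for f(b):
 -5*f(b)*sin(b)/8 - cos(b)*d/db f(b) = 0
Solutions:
 f(b) = C1*cos(b)^(5/8)


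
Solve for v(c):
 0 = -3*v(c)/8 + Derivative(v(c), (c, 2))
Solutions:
 v(c) = C1*exp(-sqrt(6)*c/4) + C2*exp(sqrt(6)*c/4)


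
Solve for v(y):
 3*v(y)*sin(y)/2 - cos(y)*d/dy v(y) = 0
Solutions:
 v(y) = C1/cos(y)^(3/2)


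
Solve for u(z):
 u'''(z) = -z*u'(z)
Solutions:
 u(z) = C1 + Integral(C2*airyai(-z) + C3*airybi(-z), z)


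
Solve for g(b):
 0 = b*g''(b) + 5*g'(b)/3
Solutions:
 g(b) = C1 + C2/b^(2/3)


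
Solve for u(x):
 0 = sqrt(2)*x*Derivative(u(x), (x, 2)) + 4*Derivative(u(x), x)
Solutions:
 u(x) = C1 + C2*x^(1 - 2*sqrt(2))


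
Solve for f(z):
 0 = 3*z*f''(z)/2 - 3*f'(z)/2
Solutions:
 f(z) = C1 + C2*z^2


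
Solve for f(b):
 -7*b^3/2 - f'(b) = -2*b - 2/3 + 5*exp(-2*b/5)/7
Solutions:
 f(b) = C1 - 7*b^4/8 + b^2 + 2*b/3 + 25*exp(-2*b/5)/14


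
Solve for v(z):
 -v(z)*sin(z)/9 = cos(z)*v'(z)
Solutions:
 v(z) = C1*cos(z)^(1/9)


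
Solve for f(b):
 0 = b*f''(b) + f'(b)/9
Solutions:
 f(b) = C1 + C2*b^(8/9)


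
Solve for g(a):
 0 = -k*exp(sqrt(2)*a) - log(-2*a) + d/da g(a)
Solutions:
 g(a) = C1 + a*log(-a) + a*(-1 + log(2)) + sqrt(2)*k*exp(sqrt(2)*a)/2


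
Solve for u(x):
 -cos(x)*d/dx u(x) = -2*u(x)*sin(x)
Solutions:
 u(x) = C1/cos(x)^2


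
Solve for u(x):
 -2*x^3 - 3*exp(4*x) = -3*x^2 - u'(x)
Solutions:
 u(x) = C1 + x^4/2 - x^3 + 3*exp(4*x)/4


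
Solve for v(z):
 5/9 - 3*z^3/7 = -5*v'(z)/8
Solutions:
 v(z) = C1 + 6*z^4/35 - 8*z/9


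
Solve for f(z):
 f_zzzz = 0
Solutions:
 f(z) = C1 + C2*z + C3*z^2 + C4*z^3


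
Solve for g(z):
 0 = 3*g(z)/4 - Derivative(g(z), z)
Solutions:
 g(z) = C1*exp(3*z/4)


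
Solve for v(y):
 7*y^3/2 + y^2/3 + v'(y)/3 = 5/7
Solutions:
 v(y) = C1 - 21*y^4/8 - y^3/3 + 15*y/7


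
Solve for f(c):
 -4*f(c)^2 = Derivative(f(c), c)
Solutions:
 f(c) = 1/(C1 + 4*c)


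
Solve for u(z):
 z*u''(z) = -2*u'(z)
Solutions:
 u(z) = C1 + C2/z


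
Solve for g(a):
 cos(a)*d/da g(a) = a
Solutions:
 g(a) = C1 + Integral(a/cos(a), a)


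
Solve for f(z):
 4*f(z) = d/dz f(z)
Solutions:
 f(z) = C1*exp(4*z)


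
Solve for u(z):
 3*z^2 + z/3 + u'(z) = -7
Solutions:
 u(z) = C1 - z^3 - z^2/6 - 7*z


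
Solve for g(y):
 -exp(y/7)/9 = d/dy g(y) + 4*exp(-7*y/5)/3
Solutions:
 g(y) = C1 - 7*exp(y/7)/9 + 20*exp(-7*y/5)/21


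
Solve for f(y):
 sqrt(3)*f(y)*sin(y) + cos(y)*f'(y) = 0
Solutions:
 f(y) = C1*cos(y)^(sqrt(3))


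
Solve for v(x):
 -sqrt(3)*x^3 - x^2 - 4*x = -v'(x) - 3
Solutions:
 v(x) = C1 + sqrt(3)*x^4/4 + x^3/3 + 2*x^2 - 3*x


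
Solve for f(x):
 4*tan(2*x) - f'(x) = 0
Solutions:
 f(x) = C1 - 2*log(cos(2*x))
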